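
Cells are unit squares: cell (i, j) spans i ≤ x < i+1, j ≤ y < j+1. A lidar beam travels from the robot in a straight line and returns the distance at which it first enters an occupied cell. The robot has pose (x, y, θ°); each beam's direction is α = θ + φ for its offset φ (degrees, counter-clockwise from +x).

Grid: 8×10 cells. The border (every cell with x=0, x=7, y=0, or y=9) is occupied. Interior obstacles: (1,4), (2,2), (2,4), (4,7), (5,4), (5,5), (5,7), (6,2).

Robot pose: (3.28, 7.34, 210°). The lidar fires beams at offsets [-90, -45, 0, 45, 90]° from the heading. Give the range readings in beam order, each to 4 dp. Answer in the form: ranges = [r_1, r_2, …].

ranges = [1.9168, 2.3604, 2.6327, 2.4225, 3.4400]

beam 1: φ=-90°, α=120°
  direction (-0.5000, 0.8660); cell (3,7); t to first gridline: x 0.5600, y 0.7621 (then +2.0000 / +1.1547)
    (2,7) via x @ 0.5600
    (2,8) via y @ 0.7621
    (2,9) via y @ 1.9168  # hit
  → r_1 = 1.9168
beam 2: φ=-45°, α=165°
  direction (-0.9659, 0.2588); cell (3,7); t to first gridline: x 0.2899, y 2.5500 (then +1.0353 / +3.8637)
    (2,7) via x @ 0.2899
    (1,7) via x @ 1.3252
    (0,7) via x @ 2.3604  # hit
  → r_2 = 2.3604
beam 3: φ=0°, α=210°
  direction (-0.8660, -0.5000); cell (3,7); t to first gridline: x 0.3233, y 0.6800 (then +1.1547 / +2.0000)
    (2,7) via x @ 0.3233
    (2,6) via y @ 0.6800
    (1,6) via x @ 1.4780
    (0,6) via x @ 2.6327  # hit
  → r_3 = 2.6327
beam 4: φ=45°, α=255°
  direction (-0.2588, -0.9659); cell (3,7); t to first gridline: x 1.0818, y 0.3520 (then +3.8637 / +1.0353)
    (3,6) via y @ 0.3520
    (2,6) via x @ 1.0818
    (2,5) via y @ 1.3873
    (2,4) via y @ 2.4225  # hit
  → r_4 = 2.4225
beam 5: φ=90°, α=300°
  direction (0.5000, -0.8660); cell (3,7); t to first gridline: x 1.4400, y 0.3926 (then +2.0000 / +1.1547)
    (3,6) via y @ 0.3926
    (4,6) via x @ 1.4400
    (4,5) via y @ 1.5473
    (4,4) via y @ 2.7020
    (5,4) via x @ 3.4400  # hit
  → r_5 = 3.4400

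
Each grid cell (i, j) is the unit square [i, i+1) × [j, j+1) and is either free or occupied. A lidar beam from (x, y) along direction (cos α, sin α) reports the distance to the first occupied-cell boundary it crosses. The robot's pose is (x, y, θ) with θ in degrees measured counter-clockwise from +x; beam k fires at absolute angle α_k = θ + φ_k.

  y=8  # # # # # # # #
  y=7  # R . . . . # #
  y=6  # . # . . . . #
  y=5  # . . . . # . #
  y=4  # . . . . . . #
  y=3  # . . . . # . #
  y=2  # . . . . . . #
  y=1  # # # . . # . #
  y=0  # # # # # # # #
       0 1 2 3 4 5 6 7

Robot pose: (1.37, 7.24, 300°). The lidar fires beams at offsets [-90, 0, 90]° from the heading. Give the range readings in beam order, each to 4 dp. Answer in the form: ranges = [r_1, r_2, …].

ranges = [0.4272, 1.2600, 1.5200]

beam 1: φ=-90°, α=210°
  cosα=-0.8660 sinα=-0.5000 | (1,7) | tMaxX 0.4272 tMaxY 0.4800 | tΔX 1.1547 tΔY 2.0000
    t=0.4272 [x] (0,7) — stop
  → r_1 = 0.4272
beam 2: φ=0°, α=300°
  cosα=0.5000 sinα=-0.8660 | (1,7) | tMaxX 1.2600 tMaxY 0.2771 | tΔX 2.0000 tΔY 1.1547
    t=0.2771 [y] (1,6)
    t=1.2600 [x] (2,6) — stop
  → r_2 = 1.2600
beam 3: φ=90°, α=30°
  cosα=0.8660 sinα=0.5000 | (1,7) | tMaxX 0.7275 tMaxY 1.5200 | tΔX 1.1547 tΔY 2.0000
    t=0.7275 [x] (2,7)
    t=1.5200 [y] (2,8) — stop
  → r_3 = 1.5200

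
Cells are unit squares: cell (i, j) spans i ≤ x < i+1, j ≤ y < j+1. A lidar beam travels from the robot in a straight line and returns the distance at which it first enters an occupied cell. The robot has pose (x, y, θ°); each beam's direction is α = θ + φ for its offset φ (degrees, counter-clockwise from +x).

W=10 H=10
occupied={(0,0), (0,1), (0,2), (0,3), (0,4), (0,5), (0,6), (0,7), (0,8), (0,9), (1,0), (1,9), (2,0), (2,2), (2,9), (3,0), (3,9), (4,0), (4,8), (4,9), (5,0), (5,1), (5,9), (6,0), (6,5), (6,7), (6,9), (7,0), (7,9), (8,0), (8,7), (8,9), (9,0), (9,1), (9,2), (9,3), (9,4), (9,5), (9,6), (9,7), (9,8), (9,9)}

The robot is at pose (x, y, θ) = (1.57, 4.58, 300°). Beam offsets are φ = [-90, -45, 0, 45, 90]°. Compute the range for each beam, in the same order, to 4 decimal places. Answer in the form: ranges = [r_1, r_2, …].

ranges = [0.6582, 2.2023, 1.8244, 7.6921, 5.1153]

beam 1: φ=-90°, α=210°
  cosα=-0.8660 sinα=-0.5000 | (1,4) | tMaxX 0.6582 tMaxY 1.1600 | tΔX 1.1547 tΔY 2.0000
    t=0.6582 [x] (0,4) — stop
  → r_1 = 0.6582
beam 2: φ=-45°, α=255°
  cosα=-0.2588 sinα=-0.9659 | (1,4) | tMaxX 2.2023 tMaxY 0.6005 | tΔX 3.8637 tΔY 1.0353
    t=0.6005 [y] (1,3)
    t=1.6357 [y] (1,2)
    t=2.2023 [x] (0,2) — stop
  → r_2 = 2.2023
beam 3: φ=0°, α=300°
  cosα=0.5000 sinα=-0.8660 | (1,4) | tMaxX 0.8600 tMaxY 0.6697 | tΔX 2.0000 tΔY 1.1547
    t=0.6697 [y] (1,3)
    t=0.8600 [x] (2,3)
    t=1.8244 [y] (2,2) — stop
  → r_3 = 1.8244
beam 4: φ=45°, α=345°
  cosα=0.9659 sinα=-0.2588 | (1,4) | tMaxX 0.4452 tMaxY 2.2409 | tΔX 1.0353 tΔY 3.8637
    t=0.4452 [x] (2,4)
    t=1.4804 [x] (3,4)
    t=2.2409 [y] (3,3)
    t=2.5157 [x] (4,3)
    t=3.5510 [x] (5,3)
    t=4.5863 [x] (6,3)
    t=5.6215 [x] (7,3)
    t=6.1047 [y] (7,2)
    t=6.6568 [x] (8,2)
    t=7.6921 [x] (9,2) — stop
  → r_4 = 7.6921
beam 5: φ=90°, α=30°
  cosα=0.8660 sinα=0.5000 | (1,4) | tMaxX 0.4965 tMaxY 0.8400 | tΔX 1.1547 tΔY 2.0000
    t=0.4965 [x] (2,4)
    t=0.8400 [y] (2,5)
    t=1.6512 [x] (3,5)
    t=2.8059 [x] (4,5)
    t=2.8400 [y] (4,6)
    t=3.9606 [x] (5,6)
    t=4.8400 [y] (5,7)
    t=5.1153 [x] (6,7) — stop
  → r_5 = 5.1153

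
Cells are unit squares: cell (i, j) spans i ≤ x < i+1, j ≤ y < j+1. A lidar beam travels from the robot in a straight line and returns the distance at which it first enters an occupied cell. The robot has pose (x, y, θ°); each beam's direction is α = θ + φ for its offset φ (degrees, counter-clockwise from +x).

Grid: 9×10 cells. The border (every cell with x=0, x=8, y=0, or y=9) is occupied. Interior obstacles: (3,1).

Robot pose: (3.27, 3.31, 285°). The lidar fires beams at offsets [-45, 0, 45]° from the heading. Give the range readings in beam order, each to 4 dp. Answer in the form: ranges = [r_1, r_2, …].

ranges = [2.6674, 1.3562, 4.6200]

beam 1: φ=-45°, α=240°
  direction (-0.5000, -0.8660); cell (3,3); t to first gridline: x 0.5400, y 0.3580 (then +2.0000 / +1.1547)
    (3,2) via y @ 0.3580
    (2,2) via x @ 0.5400
    (2,1) via y @ 1.5127
    (1,1) via x @ 2.5400
    (1,0) via y @ 2.6674  # hit
  → r_1 = 2.6674
beam 2: φ=0°, α=285°
  direction (0.2588, -0.9659); cell (3,3); t to first gridline: x 2.8205, y 0.3209 (then +3.8637 / +1.0353)
    (3,2) via y @ 0.3209
    (3,1) via y @ 1.3562  # hit
  → r_2 = 1.3562
beam 3: φ=45°, α=330°
  direction (0.8660, -0.5000); cell (3,3); t to first gridline: x 0.8429, y 0.6200 (then +1.1547 / +2.0000)
    (3,2) via y @ 0.6200
    (4,2) via x @ 0.8429
    (5,2) via x @ 1.9976
    (5,1) via y @ 2.6200
    (6,1) via x @ 3.1523
    (7,1) via x @ 4.3070
    (7,0) via y @ 4.6200  # hit
  → r_3 = 4.6200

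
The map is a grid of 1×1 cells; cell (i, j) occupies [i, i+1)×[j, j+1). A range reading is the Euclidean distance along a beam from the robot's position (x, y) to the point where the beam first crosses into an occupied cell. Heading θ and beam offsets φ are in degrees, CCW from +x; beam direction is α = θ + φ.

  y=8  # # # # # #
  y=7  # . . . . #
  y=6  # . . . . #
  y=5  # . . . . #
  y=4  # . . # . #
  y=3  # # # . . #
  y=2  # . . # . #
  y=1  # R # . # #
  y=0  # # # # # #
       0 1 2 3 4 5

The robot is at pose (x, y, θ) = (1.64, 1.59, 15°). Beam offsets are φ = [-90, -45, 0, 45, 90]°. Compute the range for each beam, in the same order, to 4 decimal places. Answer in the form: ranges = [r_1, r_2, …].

beam 1: φ=-90°, α=285°
  dir = (cos 285°, sin 285°) = (0.2588, -0.9659); from cell (1,1)
  next x-line at t=1.3909, next y-line at t=0.6108; Δt_x=3.8637, Δt_y=1.0353
    y: enter (1,0) at t=0.6108 ← occupied
  → r_1 = 0.6108
beam 2: φ=-45°, α=330°
  dir = (cos 330°, sin 330°) = (0.8660, -0.5000); from cell (1,1)
  next x-line at t=0.4157, next y-line at t=1.1800; Δt_x=1.1547, Δt_y=2.0000
    x: enter (2,1) at t=0.4157 ← occupied
  → r_2 = 0.4157
beam 3: φ=0°, α=15°
  dir = (cos 15°, sin 15°) = (0.9659, 0.2588); from cell (1,1)
  next x-line at t=0.3727, next y-line at t=1.5841; Δt_x=1.0353, Δt_y=3.8637
    x: enter (2,1) at t=0.3727 ← occupied
  → r_3 = 0.3727
beam 4: φ=45°, α=60°
  dir = (cos 60°, sin 60°) = (0.5000, 0.8660); from cell (1,1)
  next x-line at t=0.7200, next y-line at t=0.4734; Δt_x=2.0000, Δt_y=1.1547
    y: enter (1,2) at t=0.4734
    x: enter (2,2) at t=0.7200
    y: enter (2,3) at t=1.6281 ← occupied
  → r_4 = 1.6281
beam 5: φ=90°, α=105°
  dir = (cos 105°, sin 105°) = (-0.2588, 0.9659); from cell (1,1)
  next x-line at t=2.4728, next y-line at t=0.4245; Δt_x=3.8637, Δt_y=1.0353
    y: enter (1,2) at t=0.4245
    y: enter (1,3) at t=1.4597 ← occupied
  → r_5 = 1.4597

ranges = [0.6108, 0.4157, 0.3727, 1.6281, 1.4597]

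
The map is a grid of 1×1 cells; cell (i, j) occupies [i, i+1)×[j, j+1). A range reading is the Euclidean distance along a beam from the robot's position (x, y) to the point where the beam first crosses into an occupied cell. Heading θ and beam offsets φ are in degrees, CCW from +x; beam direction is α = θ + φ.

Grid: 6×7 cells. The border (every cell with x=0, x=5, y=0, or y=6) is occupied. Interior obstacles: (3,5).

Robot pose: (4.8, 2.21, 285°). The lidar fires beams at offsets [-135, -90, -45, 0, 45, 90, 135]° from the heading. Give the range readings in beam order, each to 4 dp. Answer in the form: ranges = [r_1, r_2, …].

ranges = [4.3879, 3.9340, 1.3972, 0.7727, 0.2309, 0.2071, 0.4000]

beam 1: φ=-135°, α=150°
  d=(-0.8660,0.5000)  start (4,2)  tX=0.9238 tY=1.5800  stride 1/|dx|=1.1547 1/|dy|=2.0000
    cross x-line → (3,2), t=0.9238
    cross y-line → (3,3), t=1.5800
    cross x-line → (2,3), t=2.0785
    cross x-line → (1,3), t=3.2332
    cross y-line → (1,4), t=3.5800
    cross x-line → (0,4), t=4.3879 (wall)
  → r_1 = 4.3879
beam 2: φ=-90°, α=195°
  d=(-0.9659,-0.2588)  start (4,2)  tX=0.8282 tY=0.8114  stride 1/|dx|=1.0353 1/|dy|=3.8637
    cross y-line → (4,1), t=0.8114
    cross x-line → (3,1), t=0.8282
    cross x-line → (2,1), t=1.8635
    cross x-line → (1,1), t=2.8988
    cross x-line → (0,1), t=3.9340 (wall)
  → r_2 = 3.9340
beam 3: φ=-45°, α=240°
  d=(-0.5000,-0.8660)  start (4,2)  tX=1.6000 tY=0.2425  stride 1/|dx|=2.0000 1/|dy|=1.1547
    cross y-line → (4,1), t=0.2425
    cross y-line → (4,0), t=1.3972 (wall)
  → r_3 = 1.3972
beam 4: φ=0°, α=285°
  d=(0.2588,-0.9659)  start (4,2)  tX=0.7727 tY=0.2174  stride 1/|dx|=3.8637 1/|dy|=1.0353
    cross y-line → (4,1), t=0.2174
    cross x-line → (5,1), t=0.7727 (wall)
  → r_4 = 0.7727
beam 5: φ=45°, α=330°
  d=(0.8660,-0.5000)  start (4,2)  tX=0.2309 tY=0.4200  stride 1/|dx|=1.1547 1/|dy|=2.0000
    cross x-line → (5,2), t=0.2309 (wall)
  → r_5 = 0.2309
beam 6: φ=90°, α=15°
  d=(0.9659,0.2588)  start (4,2)  tX=0.2071 tY=3.0523  stride 1/|dx|=1.0353 1/|dy|=3.8637
    cross x-line → (5,2), t=0.2071 (wall)
  → r_6 = 0.2071
beam 7: φ=135°, α=60°
  d=(0.5000,0.8660)  start (4,2)  tX=0.4000 tY=0.9122  stride 1/|dx|=2.0000 1/|dy|=1.1547
    cross x-line → (5,2), t=0.4000 (wall)
  → r_7 = 0.4000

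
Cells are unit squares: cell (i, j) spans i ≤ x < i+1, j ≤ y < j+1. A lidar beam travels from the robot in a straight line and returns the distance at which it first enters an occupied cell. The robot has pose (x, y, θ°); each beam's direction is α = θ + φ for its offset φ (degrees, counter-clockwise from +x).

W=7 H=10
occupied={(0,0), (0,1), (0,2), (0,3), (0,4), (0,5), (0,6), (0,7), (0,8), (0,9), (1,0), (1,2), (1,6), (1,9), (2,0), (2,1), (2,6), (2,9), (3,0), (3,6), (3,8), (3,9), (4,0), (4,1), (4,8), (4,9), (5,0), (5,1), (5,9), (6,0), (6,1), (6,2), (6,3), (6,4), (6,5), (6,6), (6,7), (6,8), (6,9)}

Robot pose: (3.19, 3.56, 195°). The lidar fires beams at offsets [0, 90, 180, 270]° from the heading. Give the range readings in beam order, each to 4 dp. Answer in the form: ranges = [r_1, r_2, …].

beam 1: φ=0°, α=195°
  d=(-0.9659,-0.2588)  start (3,3)  tX=0.1967 tY=2.1637  stride 1/|dx|=1.0353 1/|dy|=3.8637
    cross x-line → (2,3), t=0.1967
    cross x-line → (1,3), t=1.2320
    cross y-line → (1,2), t=2.1637 (wall)
  → r_1 = 2.1637
beam 2: φ=90°, α=285°
  d=(0.2588,-0.9659)  start (3,3)  tX=3.1296 tY=0.5798  stride 1/|dx|=3.8637 1/|dy|=1.0353
    cross y-line → (3,2), t=0.5798
    cross y-line → (3,1), t=1.6150
    cross y-line → (3,0), t=2.6503 (wall)
  → r_2 = 2.6503
beam 3: φ=180°, α=15°
  d=(0.9659,0.2588)  start (3,3)  tX=0.8386 tY=1.7000  stride 1/|dx|=1.0353 1/|dy|=3.8637
    cross x-line → (4,3), t=0.8386
    cross y-line → (4,4), t=1.7000
    cross x-line → (5,4), t=1.8738
    cross x-line → (6,4), t=2.9091 (wall)
  → r_3 = 2.9091
beam 4: φ=270°, α=105°
  d=(-0.2588,0.9659)  start (3,3)  tX=0.7341 tY=0.4555  stride 1/|dx|=3.8637 1/|dy|=1.0353
    cross y-line → (3,4), t=0.4555
    cross x-line → (2,4), t=0.7341
    cross y-line → (2,5), t=1.4908
    cross y-line → (2,6), t=2.5261 (wall)
  → r_4 = 2.5261

ranges = [2.1637, 2.6503, 2.9091, 2.5261]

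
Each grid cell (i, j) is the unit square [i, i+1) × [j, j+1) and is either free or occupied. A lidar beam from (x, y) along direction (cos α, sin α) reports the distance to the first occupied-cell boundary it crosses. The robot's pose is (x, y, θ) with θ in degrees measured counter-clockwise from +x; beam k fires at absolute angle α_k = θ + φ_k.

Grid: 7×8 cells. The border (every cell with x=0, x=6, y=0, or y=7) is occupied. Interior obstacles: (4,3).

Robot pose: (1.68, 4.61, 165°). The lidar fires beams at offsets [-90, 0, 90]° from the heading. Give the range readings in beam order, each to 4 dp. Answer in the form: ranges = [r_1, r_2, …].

ranges = [2.4743, 0.7040, 2.6273]

beam 1: φ=-90°, α=75°
  cosα=0.2588 sinα=0.9659 | (1,4) | tMaxX 1.2364 tMaxY 0.4038 | tΔX 3.8637 tΔY 1.0353
    t=0.4038 [y] (1,5)
    t=1.2364 [x] (2,5)
    t=1.4390 [y] (2,6)
    t=2.4743 [y] (2,7) — stop
  → r_1 = 2.4743
beam 2: φ=0°, α=165°
  cosα=-0.9659 sinα=0.2588 | (1,4) | tMaxX 0.7040 tMaxY 1.5068 | tΔX 1.0353 tΔY 3.8637
    t=0.7040 [x] (0,4) — stop
  → r_2 = 0.7040
beam 3: φ=90°, α=255°
  cosα=-0.2588 sinα=-0.9659 | (1,4) | tMaxX 2.6273 tMaxY 0.6315 | tΔX 3.8637 tΔY 1.0353
    t=0.6315 [y] (1,3)
    t=1.6668 [y] (1,2)
    t=2.6273 [x] (0,2) — stop
  → r_3 = 2.6273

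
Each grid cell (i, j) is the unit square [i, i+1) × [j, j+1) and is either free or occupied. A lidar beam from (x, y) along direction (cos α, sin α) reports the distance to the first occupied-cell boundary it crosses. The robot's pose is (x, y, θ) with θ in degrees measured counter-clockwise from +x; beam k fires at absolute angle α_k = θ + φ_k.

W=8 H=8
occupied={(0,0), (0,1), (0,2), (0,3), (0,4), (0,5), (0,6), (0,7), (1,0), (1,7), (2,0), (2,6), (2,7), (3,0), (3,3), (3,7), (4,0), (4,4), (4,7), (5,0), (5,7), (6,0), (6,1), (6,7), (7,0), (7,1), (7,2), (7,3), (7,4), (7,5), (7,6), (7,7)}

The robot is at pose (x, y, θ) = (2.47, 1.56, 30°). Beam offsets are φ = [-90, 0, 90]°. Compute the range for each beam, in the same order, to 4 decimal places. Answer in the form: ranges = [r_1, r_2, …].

ranges = [0.6466, 5.2308, 2.9400]

beam 1: φ=-90°, α=300°
  cosα=0.5000 sinα=-0.8660 | (2,1) | tMaxX 1.0600 tMaxY 0.6466 | tΔX 2.0000 tΔY 1.1547
    t=0.6466 [y] (2,0) — stop
  → r_1 = 0.6466
beam 2: φ=0°, α=30°
  cosα=0.8660 sinα=0.5000 | (2,1) | tMaxX 0.6120 tMaxY 0.8800 | tΔX 1.1547 tΔY 2.0000
    t=0.6120 [x] (3,1)
    t=0.8800 [y] (3,2)
    t=1.7667 [x] (4,2)
    t=2.8800 [y] (4,3)
    t=2.9214 [x] (5,3)
    t=4.0761 [x] (6,3)
    t=4.8800 [y] (6,4)
    t=5.2308 [x] (7,4) — stop
  → r_2 = 5.2308
beam 3: φ=90°, α=120°
  cosα=-0.5000 sinα=0.8660 | (2,1) | tMaxX 0.9400 tMaxY 0.5081 | tΔX 2.0000 tΔY 1.1547
    t=0.5081 [y] (2,2)
    t=0.9400 [x] (1,2)
    t=1.6628 [y] (1,3)
    t=2.8175 [y] (1,4)
    t=2.9400 [x] (0,4) — stop
  → r_3 = 2.9400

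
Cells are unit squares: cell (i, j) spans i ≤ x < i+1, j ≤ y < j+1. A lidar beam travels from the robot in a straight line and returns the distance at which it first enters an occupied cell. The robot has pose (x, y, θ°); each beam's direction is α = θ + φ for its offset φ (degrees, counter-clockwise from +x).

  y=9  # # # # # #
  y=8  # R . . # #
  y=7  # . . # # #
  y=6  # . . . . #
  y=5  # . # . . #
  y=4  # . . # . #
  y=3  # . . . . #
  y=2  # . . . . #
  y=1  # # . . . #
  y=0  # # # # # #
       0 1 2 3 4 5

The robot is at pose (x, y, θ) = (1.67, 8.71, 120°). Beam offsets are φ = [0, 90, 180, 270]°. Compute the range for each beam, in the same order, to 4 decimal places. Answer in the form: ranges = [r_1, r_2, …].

beam 1: φ=0°, α=120°
  cosα=-0.5000 sinα=0.8660 | (1,8) | tMaxX 1.3400 tMaxY 0.3349 | tΔX 2.0000 tΔY 1.1547
    t=0.3349 [y] (1,9) — stop
  → r_1 = 0.3349
beam 2: φ=90°, α=210°
  cosα=-0.8660 sinα=-0.5000 | (1,8) | tMaxX 0.7736 tMaxY 1.4200 | tΔX 1.1547 tΔY 2.0000
    t=0.7736 [x] (0,8) — stop
  → r_2 = 0.7736
beam 3: φ=180°, α=300°
  cosα=0.5000 sinα=-0.8660 | (1,8) | tMaxX 0.6600 tMaxY 0.8198 | tΔX 2.0000 tΔY 1.1547
    t=0.6600 [x] (2,8)
    t=0.8198 [y] (2,7)
    t=1.9745 [y] (2,6)
    t=2.6600 [x] (3,6)
    t=3.1292 [y] (3,5)
    t=4.2839 [y] (3,4) — stop
  → r_3 = 4.2839
beam 4: φ=270°, α=30°
  cosα=0.8660 sinα=0.5000 | (1,8) | tMaxX 0.3811 tMaxY 0.5800 | tΔX 1.1547 tΔY 2.0000
    t=0.3811 [x] (2,8)
    t=0.5800 [y] (2,9) — stop
  → r_4 = 0.5800

ranges = [0.3349, 0.7736, 4.2839, 0.5800]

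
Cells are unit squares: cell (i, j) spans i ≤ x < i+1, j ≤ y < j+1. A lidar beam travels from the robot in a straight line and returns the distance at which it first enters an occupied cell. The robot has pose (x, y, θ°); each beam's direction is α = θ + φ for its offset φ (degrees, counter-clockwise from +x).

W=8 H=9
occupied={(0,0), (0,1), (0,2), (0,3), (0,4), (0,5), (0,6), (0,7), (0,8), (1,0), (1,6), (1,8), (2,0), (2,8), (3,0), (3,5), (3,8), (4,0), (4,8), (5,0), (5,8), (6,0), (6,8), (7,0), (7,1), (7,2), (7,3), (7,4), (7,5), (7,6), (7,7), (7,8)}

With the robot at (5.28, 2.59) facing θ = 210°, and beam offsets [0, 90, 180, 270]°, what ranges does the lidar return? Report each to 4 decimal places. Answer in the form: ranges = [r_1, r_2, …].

beam 1: φ=0°, α=210°
  d=(-0.8660,-0.5000)  start (5,2)  tX=0.3233 tY=1.1800  stride 1/|dx|=1.1547 1/|dy|=2.0000
    cross x-line → (4,2), t=0.3233
    cross y-line → (4,1), t=1.1800
    cross x-line → (3,1), t=1.4780
    cross x-line → (2,1), t=2.6327
    cross y-line → (2,0), t=3.1800 (wall)
  → r_1 = 3.1800
beam 2: φ=90°, α=300°
  d=(0.5000,-0.8660)  start (5,2)  tX=1.4400 tY=0.6813  stride 1/|dx|=2.0000 1/|dy|=1.1547
    cross y-line → (5,1), t=0.6813
    cross x-line → (6,1), t=1.4400
    cross y-line → (6,0), t=1.8360 (wall)
  → r_2 = 1.8360
beam 3: φ=180°, α=30°
  d=(0.8660,0.5000)  start (5,2)  tX=0.8314 tY=0.8200  stride 1/|dx|=1.1547 1/|dy|=2.0000
    cross y-line → (5,3), t=0.8200
    cross x-line → (6,3), t=0.8314
    cross x-line → (7,3), t=1.9861 (wall)
  → r_3 = 1.9861
beam 4: φ=270°, α=120°
  d=(-0.5000,0.8660)  start (5,2)  tX=0.5600 tY=0.4734  stride 1/|dx|=2.0000 1/|dy|=1.1547
    cross y-line → (5,3), t=0.4734
    cross x-line → (4,3), t=0.5600
    cross y-line → (4,4), t=1.6281
    cross x-line → (3,4), t=2.5600
    cross y-line → (3,5), t=2.7828 (wall)
  → r_4 = 2.7828

ranges = [3.1800, 1.8360, 1.9861, 2.7828]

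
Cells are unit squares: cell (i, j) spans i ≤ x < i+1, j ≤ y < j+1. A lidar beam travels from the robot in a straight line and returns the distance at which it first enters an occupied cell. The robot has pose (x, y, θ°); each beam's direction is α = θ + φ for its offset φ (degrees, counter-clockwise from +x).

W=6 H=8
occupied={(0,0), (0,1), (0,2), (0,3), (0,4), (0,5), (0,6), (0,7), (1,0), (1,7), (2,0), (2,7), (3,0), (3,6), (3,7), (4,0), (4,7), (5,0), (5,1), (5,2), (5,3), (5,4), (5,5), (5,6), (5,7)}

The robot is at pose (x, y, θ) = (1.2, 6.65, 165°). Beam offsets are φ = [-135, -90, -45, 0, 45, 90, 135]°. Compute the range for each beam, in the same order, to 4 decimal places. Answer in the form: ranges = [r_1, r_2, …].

beam 1: φ=-135°, α=30°
  direction (0.8660, 0.5000); cell (1,6); t to first gridline: x 0.9238, y 0.7000 (then +1.1547 / +2.0000)
    (1,7) via y @ 0.7000  # hit
  → r_1 = 0.7000
beam 2: φ=-90°, α=75°
  direction (0.2588, 0.9659); cell (1,6); t to first gridline: x 3.0910, y 0.3623 (then +3.8637 / +1.0353)
    (1,7) via y @ 0.3623  # hit
  → r_2 = 0.3623
beam 3: φ=-45°, α=120°
  direction (-0.5000, 0.8660); cell (1,6); t to first gridline: x 0.4000, y 0.4041 (then +2.0000 / +1.1547)
    (0,6) via x @ 0.4000  # hit
  → r_3 = 0.4000
beam 4: φ=0°, α=165°
  direction (-0.9659, 0.2588); cell (1,6); t to first gridline: x 0.2071, y 1.3523 (then +1.0353 / +3.8637)
    (0,6) via x @ 0.2071  # hit
  → r_4 = 0.2071
beam 5: φ=45°, α=210°
  direction (-0.8660, -0.5000); cell (1,6); t to first gridline: x 0.2309, y 1.3000 (then +1.1547 / +2.0000)
    (0,6) via x @ 0.2309  # hit
  → r_5 = 0.2309
beam 6: φ=90°, α=255°
  direction (-0.2588, -0.9659); cell (1,6); t to first gridline: x 0.7727, y 0.6729 (then +3.8637 / +1.0353)
    (1,5) via y @ 0.6729
    (0,5) via x @ 0.7727  # hit
  → r_6 = 0.7727
beam 7: φ=135°, α=300°
  direction (0.5000, -0.8660); cell (1,6); t to first gridline: x 1.6000, y 0.7506 (then +2.0000 / +1.1547)
    (1,5) via y @ 0.7506
    (2,5) via x @ 1.6000
    (2,4) via y @ 1.9053
    (2,3) via y @ 3.0600
    (3,3) via x @ 3.6000
    (3,2) via y @ 4.2147
    (3,1) via y @ 5.3694
    (4,1) via x @ 5.6000
    (4,0) via y @ 6.5241  # hit
  → r_7 = 6.5241

ranges = [0.7000, 0.3623, 0.4000, 0.2071, 0.2309, 0.7727, 6.5241]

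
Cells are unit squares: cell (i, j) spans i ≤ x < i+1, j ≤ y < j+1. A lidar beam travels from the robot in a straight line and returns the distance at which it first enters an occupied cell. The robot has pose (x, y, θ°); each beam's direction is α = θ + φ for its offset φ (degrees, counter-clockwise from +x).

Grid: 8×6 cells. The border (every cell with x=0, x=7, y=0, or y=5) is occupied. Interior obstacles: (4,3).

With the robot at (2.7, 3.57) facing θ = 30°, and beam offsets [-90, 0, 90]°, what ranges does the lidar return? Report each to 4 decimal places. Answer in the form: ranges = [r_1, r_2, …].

ranges = [2.9676, 2.8600, 1.6512]

beam 1: φ=-90°, α=300°
  cosα=0.5000 sinα=-0.8660 | (2,3) | tMaxX 0.6000 tMaxY 0.6582 | tΔX 2.0000 tΔY 1.1547
    t=0.6000 [x] (3,3)
    t=0.6582 [y] (3,2)
    t=1.8129 [y] (3,1)
    t=2.6000 [x] (4,1)
    t=2.9676 [y] (4,0) — stop
  → r_1 = 2.9676
beam 2: φ=0°, α=30°
  cosα=0.8660 sinα=0.5000 | (2,3) | tMaxX 0.3464 tMaxY 0.8600 | tΔX 1.1547 tΔY 2.0000
    t=0.3464 [x] (3,3)
    t=0.8600 [y] (3,4)
    t=1.5011 [x] (4,4)
    t=2.6558 [x] (5,4)
    t=2.8600 [y] (5,5) — stop
  → r_2 = 2.8600
beam 3: φ=90°, α=120°
  cosα=-0.5000 sinα=0.8660 | (2,3) | tMaxX 1.4000 tMaxY 0.4965 | tΔX 2.0000 tΔY 1.1547
    t=0.4965 [y] (2,4)
    t=1.4000 [x] (1,4)
    t=1.6512 [y] (1,5) — stop
  → r_3 = 1.6512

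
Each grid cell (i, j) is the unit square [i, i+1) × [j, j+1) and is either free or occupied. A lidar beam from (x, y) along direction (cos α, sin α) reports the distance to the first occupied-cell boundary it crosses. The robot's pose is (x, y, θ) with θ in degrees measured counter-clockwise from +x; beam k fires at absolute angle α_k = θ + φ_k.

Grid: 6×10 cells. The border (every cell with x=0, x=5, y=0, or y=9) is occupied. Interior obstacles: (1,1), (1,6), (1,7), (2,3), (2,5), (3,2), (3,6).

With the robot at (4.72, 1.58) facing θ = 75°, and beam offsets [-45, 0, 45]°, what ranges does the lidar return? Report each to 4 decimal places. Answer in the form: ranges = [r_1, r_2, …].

ranges = [0.3233, 1.0818, 1.4400]

beam 1: φ=-45°, α=30°
  cosα=0.8660 sinα=0.5000 | (4,1) | tMaxX 0.3233 tMaxY 0.8400 | tΔX 1.1547 tΔY 2.0000
    t=0.3233 [x] (5,1) — stop
  → r_1 = 0.3233
beam 2: φ=0°, α=75°
  cosα=0.2588 sinα=0.9659 | (4,1) | tMaxX 1.0818 tMaxY 0.4348 | tΔX 3.8637 tΔY 1.0353
    t=0.4348 [y] (4,2)
    t=1.0818 [x] (5,2) — stop
  → r_2 = 1.0818
beam 3: φ=45°, α=120°
  cosα=-0.5000 sinα=0.8660 | (4,1) | tMaxX 1.4400 tMaxY 0.4850 | tΔX 2.0000 tΔY 1.1547
    t=0.4850 [y] (4,2)
    t=1.4400 [x] (3,2) — stop
  → r_3 = 1.4400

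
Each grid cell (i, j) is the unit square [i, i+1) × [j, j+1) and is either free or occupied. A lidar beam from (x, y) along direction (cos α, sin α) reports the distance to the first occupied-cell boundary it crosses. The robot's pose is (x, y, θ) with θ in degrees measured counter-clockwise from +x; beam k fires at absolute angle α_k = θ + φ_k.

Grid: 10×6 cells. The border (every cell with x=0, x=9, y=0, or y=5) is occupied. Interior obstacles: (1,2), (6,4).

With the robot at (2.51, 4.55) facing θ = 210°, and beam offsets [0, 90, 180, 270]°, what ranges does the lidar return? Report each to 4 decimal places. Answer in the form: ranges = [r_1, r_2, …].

beam 1: φ=0°, α=210°
  dir = (cos 210°, sin 210°) = (-0.8660, -0.5000); from cell (2,4)
  next x-line at t=0.5889, next y-line at t=1.1000; Δt_x=1.1547, Δt_y=2.0000
    x: enter (1,4) at t=0.5889
    y: enter (1,3) at t=1.1000
    x: enter (0,3) at t=1.7436 ← occupied
  → r_1 = 1.7436
beam 2: φ=90°, α=300°
  dir = (cos 300°, sin 300°) = (0.5000, -0.8660); from cell (2,4)
  next x-line at t=0.9800, next y-line at t=0.6351; Δt_x=2.0000, Δt_y=1.1547
    y: enter (2,3) at t=0.6351
    x: enter (3,3) at t=0.9800
    y: enter (3,2) at t=1.7898
    y: enter (3,1) at t=2.9445
    x: enter (4,1) at t=2.9800
    y: enter (4,0) at t=4.0992 ← occupied
  → r_2 = 4.0992
beam 3: φ=180°, α=30°
  dir = (cos 30°, sin 30°) = (0.8660, 0.5000); from cell (2,4)
  next x-line at t=0.5658, next y-line at t=0.9000; Δt_x=1.1547, Δt_y=2.0000
    x: enter (3,4) at t=0.5658
    y: enter (3,5) at t=0.9000 ← occupied
  → r_3 = 0.9000
beam 4: φ=270°, α=120°
  dir = (cos 120°, sin 120°) = (-0.5000, 0.8660); from cell (2,4)
  next x-line at t=1.0200, next y-line at t=0.5196; Δt_x=2.0000, Δt_y=1.1547
    y: enter (2,5) at t=0.5196 ← occupied
  → r_4 = 0.5196

ranges = [1.7436, 4.0992, 0.9000, 0.5196]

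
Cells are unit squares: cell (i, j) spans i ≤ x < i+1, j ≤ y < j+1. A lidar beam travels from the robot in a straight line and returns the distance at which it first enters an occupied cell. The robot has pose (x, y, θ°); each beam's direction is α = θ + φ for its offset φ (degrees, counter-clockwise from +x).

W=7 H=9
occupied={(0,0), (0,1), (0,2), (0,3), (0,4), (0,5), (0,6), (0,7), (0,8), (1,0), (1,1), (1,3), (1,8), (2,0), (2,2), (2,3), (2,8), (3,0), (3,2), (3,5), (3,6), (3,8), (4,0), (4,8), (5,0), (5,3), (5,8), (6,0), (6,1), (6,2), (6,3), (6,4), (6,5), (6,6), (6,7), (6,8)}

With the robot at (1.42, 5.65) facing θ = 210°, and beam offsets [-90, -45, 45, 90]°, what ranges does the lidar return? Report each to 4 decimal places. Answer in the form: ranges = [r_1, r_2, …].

beam 1: φ=-90°, α=120°
  d=(-0.5000,0.8660)  start (1,5)  tX=0.8400 tY=0.4041  stride 1/|dx|=2.0000 1/|dy|=1.1547
    cross y-line → (1,6), t=0.4041
    cross x-line → (0,6), t=0.8400 (wall)
  → r_1 = 0.8400
beam 2: φ=-45°, α=165°
  d=(-0.9659,0.2588)  start (1,5)  tX=0.4348 tY=1.3523  stride 1/|dx|=1.0353 1/|dy|=3.8637
    cross x-line → (0,5), t=0.4348 (wall)
  → r_2 = 0.4348
beam 3: φ=45°, α=255°
  d=(-0.2588,-0.9659)  start (1,5)  tX=1.6228 tY=0.6729  stride 1/|dx|=3.8637 1/|dy|=1.0353
    cross y-line → (1,4), t=0.6729
    cross x-line → (0,4), t=1.6228 (wall)
  → r_3 = 1.6228
beam 4: φ=90°, α=300°
  d=(0.5000,-0.8660)  start (1,5)  tX=1.1600 tY=0.7506  stride 1/|dx|=2.0000 1/|dy|=1.1547
    cross y-line → (1,4), t=0.7506
    cross x-line → (2,4), t=1.1600
    cross y-line → (2,3), t=1.9053 (wall)
  → r_4 = 1.9053

ranges = [0.8400, 0.4348, 1.6228, 1.9053]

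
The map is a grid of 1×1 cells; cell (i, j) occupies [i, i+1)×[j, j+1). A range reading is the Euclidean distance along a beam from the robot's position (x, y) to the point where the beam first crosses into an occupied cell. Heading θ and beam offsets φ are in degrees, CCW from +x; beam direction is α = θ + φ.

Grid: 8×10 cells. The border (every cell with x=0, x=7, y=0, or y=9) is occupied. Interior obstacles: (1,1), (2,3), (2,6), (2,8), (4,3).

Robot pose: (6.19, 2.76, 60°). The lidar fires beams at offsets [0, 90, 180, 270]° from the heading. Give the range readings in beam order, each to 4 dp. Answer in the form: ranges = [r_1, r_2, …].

ranges = [1.6200, 1.3741, 2.0323, 0.9353]

beam 1: φ=0°, α=60°
  dir = (cos 60°, sin 60°) = (0.5000, 0.8660); from cell (6,2)
  next x-line at t=1.6200, next y-line at t=0.2771; Δt_x=2.0000, Δt_y=1.1547
    y: enter (6,3) at t=0.2771
    y: enter (6,4) at t=1.4318
    x: enter (7,4) at t=1.6200 ← occupied
  → r_1 = 1.6200
beam 2: φ=90°, α=150°
  dir = (cos 150°, sin 150°) = (-0.8660, 0.5000); from cell (6,2)
  next x-line at t=0.2194, next y-line at t=0.4800; Δt_x=1.1547, Δt_y=2.0000
    x: enter (5,2) at t=0.2194
    y: enter (5,3) at t=0.4800
    x: enter (4,3) at t=1.3741 ← occupied
  → r_2 = 1.3741
beam 3: φ=180°, α=240°
  dir = (cos 240°, sin 240°) = (-0.5000, -0.8660); from cell (6,2)
  next x-line at t=0.3800, next y-line at t=0.8776; Δt_x=2.0000, Δt_y=1.1547
    x: enter (5,2) at t=0.3800
    y: enter (5,1) at t=0.8776
    y: enter (5,0) at t=2.0323 ← occupied
  → r_3 = 2.0323
beam 4: φ=270°, α=330°
  dir = (cos 330°, sin 330°) = (0.8660, -0.5000); from cell (6,2)
  next x-line at t=0.9353, next y-line at t=1.5200; Δt_x=1.1547, Δt_y=2.0000
    x: enter (7,2) at t=0.9353 ← occupied
  → r_4 = 0.9353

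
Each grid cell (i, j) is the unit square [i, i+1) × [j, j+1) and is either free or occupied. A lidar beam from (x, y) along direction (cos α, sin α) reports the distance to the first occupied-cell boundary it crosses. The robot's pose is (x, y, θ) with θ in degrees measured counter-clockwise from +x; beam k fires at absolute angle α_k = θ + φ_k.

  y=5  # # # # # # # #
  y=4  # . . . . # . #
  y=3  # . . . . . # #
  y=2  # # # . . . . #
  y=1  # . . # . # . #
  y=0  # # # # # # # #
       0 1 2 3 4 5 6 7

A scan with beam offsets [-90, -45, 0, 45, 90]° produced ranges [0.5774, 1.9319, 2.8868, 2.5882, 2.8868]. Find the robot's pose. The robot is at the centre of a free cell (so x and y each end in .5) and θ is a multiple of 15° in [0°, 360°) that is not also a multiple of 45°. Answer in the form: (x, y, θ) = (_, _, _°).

Candidates: 18 free-cell centres × 16 headings = 288 poses. Raycast each; keep the one whose scan matches to 4 dp.
  (4.5, 4.5, 255°): beam 1 = 1.9319 ≠ 0.5774 ✗
  (1.5, 4.5, 30°): beam 1 = 1.7321 ≠ 0.5774 ✗
  (6.5, 4.5, 345°): beam 1 = 0.5176 ≠ 0.5774 ✗
  (3.5, 4.5, 75°): beam 1 = 1.5529 ≠ 0.5774 ✗
  …
  (3.5, 2.5, 30°): r_1=0.5774, r_2=1.9319, r_3=2.8868, r_4=2.5882, r_5=2.8868 — all match ✓
No second candidate reproduces the full scan.

(x, y, θ) = (3.5, 2.5, 30°)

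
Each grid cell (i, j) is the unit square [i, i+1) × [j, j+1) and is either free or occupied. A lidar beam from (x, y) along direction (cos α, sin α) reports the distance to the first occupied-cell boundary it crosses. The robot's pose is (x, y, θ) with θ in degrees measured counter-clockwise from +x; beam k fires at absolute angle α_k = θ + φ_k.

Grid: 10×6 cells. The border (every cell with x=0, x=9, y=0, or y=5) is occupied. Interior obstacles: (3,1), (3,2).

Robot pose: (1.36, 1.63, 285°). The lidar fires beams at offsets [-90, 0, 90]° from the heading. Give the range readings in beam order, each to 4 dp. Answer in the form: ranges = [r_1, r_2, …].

ranges = [0.3727, 0.6522, 1.6979]

beam 1: φ=-90°, α=195°
  cosα=-0.9659 sinα=-0.2588 | (1,1) | tMaxX 0.3727 tMaxY 2.4341 | tΔX 1.0353 tΔY 3.8637
    t=0.3727 [x] (0,1) — stop
  → r_1 = 0.3727
beam 2: φ=0°, α=285°
  cosα=0.2588 sinα=-0.9659 | (1,1) | tMaxX 2.4728 tMaxY 0.6522 | tΔX 3.8637 tΔY 1.0353
    t=0.6522 [y] (1,0) — stop
  → r_2 = 0.6522
beam 3: φ=90°, α=15°
  cosα=0.9659 sinα=0.2588 | (1,1) | tMaxX 0.6626 tMaxY 1.4296 | tΔX 1.0353 tΔY 3.8637
    t=0.6626 [x] (2,1)
    t=1.4296 [y] (2,2)
    t=1.6979 [x] (3,2) — stop
  → r_3 = 1.6979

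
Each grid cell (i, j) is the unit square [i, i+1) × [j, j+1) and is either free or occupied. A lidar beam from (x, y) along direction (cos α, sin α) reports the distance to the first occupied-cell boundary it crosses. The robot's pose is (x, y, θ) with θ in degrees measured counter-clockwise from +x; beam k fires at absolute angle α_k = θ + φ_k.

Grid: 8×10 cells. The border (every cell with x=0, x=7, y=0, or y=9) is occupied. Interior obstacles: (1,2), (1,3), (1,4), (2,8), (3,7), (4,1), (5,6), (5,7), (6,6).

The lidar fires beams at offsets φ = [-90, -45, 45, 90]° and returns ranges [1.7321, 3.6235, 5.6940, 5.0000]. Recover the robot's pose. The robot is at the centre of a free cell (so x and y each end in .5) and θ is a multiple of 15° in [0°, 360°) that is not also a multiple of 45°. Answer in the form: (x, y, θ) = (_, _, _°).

(x, y, θ) = (3.5, 3.5, 30°)

Candidates: 39 free-cell centres × 16 headings = 624 poses. Raycast each; keep the one whose scan matches to 4 dp.
  (3.5, 5.5, 210°): beam 1 = 2.8868 ≠ 1.7321 ✗
  (6.5, 2.5, 240°): beam 1 = 6.3509 ≠ 1.7321 ✗
  (4.5, 4.5, 285°): beam 1 = 2.5882 ≠ 1.7321 ✗
  (2.5, 6.5, 105°): beam 1 = 2.5882 ≠ 1.7321 ✗
  …
  (3.5, 3.5, 30°): r_1=1.7321, r_2=3.6235, r_3=5.6940, r_4=5.0000 — all match ✓
Only this pose fits every beam.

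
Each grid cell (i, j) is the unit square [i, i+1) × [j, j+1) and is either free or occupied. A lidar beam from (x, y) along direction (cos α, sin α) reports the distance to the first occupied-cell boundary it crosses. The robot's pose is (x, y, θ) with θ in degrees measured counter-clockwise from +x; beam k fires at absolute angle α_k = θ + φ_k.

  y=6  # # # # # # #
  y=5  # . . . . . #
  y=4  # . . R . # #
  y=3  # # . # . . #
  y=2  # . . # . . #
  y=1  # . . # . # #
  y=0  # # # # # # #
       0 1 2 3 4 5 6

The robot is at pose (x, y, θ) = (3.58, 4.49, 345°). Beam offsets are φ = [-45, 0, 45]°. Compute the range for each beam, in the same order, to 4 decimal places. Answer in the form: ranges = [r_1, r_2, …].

beam 1: φ=-45°, α=300°
  cosα=0.5000 sinα=-0.8660 | (3,4) | tMaxX 0.8400 tMaxY 0.5658 | tΔX 2.0000 tΔY 1.1547
    t=0.5658 [y] (3,3) — stop
  → r_1 = 0.5658
beam 2: φ=0°, α=345°
  cosα=0.9659 sinα=-0.2588 | (3,4) | tMaxX 0.4348 tMaxY 1.8932 | tΔX 1.0353 tΔY 3.8637
    t=0.4348 [x] (4,4)
    t=1.4701 [x] (5,4) — stop
  → r_2 = 1.4701
beam 3: φ=45°, α=30°
  cosα=0.8660 sinα=0.5000 | (3,4) | tMaxX 0.4850 tMaxY 1.0200 | tΔX 1.1547 tΔY 2.0000
    t=0.4850 [x] (4,4)
    t=1.0200 [y] (4,5)
    t=1.6397 [x] (5,5)
    t=2.7944 [x] (6,5) — stop
  → r_3 = 2.7944

ranges = [0.5658, 1.4701, 2.7944]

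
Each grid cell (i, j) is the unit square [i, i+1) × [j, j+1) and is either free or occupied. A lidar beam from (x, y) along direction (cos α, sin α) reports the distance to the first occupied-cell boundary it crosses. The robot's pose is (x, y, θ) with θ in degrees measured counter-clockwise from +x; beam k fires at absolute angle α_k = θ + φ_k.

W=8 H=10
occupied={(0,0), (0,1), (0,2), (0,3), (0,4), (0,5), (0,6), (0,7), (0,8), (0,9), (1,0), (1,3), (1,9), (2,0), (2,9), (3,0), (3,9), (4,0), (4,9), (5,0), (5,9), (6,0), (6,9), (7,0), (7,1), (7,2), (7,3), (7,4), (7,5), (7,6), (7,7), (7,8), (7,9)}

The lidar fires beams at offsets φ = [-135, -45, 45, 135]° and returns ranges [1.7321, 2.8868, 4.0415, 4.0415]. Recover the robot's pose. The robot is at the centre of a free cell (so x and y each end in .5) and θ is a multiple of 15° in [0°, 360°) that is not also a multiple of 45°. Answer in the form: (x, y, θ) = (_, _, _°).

The pose lattice has 47·16 = 752 candidates. Test each by forward raycasting.
  (1.5, 4.5, 210°): beam 1 = 4.6587 ≠ 1.7321 ✗
  (3.5, 5.5, 30°): beam 1 = 4.6587 ≠ 1.7321 ✗
  (4.5, 1.5, 120°): beam 1 = 1.9319 ≠ 1.7321 ✗
  …
  (3.5, 7.5, 195°): r_1=1.7321, r_2=2.8868, r_3=4.0415, r_4=4.0415 — all match ✓
Only this pose fits every beam.

(x, y, θ) = (3.5, 7.5, 195°)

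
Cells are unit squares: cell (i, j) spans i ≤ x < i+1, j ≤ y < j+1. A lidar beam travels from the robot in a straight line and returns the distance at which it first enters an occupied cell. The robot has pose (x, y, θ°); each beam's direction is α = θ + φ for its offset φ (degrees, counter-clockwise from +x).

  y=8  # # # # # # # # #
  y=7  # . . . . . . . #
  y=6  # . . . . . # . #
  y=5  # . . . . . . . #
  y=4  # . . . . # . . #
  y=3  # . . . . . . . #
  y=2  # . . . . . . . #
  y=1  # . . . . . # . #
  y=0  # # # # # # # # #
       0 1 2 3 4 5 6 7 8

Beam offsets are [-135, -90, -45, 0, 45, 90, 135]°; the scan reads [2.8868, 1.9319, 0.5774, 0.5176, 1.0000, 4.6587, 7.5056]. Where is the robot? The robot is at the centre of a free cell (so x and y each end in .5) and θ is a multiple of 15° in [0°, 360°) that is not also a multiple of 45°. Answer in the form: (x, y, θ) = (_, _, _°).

Enumerate (i+0.5, j+0.5, θ) over the 46 free cells and 16 admissible headings. For each, cast all 7 beams and compare to the given ranges.
  (6.5, 3.5, 30°): beam 1 = 1.5529 ≠ 2.8868 ✗
  (6.5, 2.5, 210°): beam 1 = 5.6940 ≠ 2.8868 ✗
  (3.5, 3.5, 75°): beam 2 = 4.6587 ≠ 1.9319 ✗
  (7.5, 6.5, 300°): beam 1 = 0.5176 ≠ 2.8868 ✗
  (4.5, 6.5, 150°): beam 1 = 1.5529 ≠ 2.8868 ✗
  …
  (1.5, 5.5, 195°): r_1=2.8868, r_2=1.9319, r_3=0.5774, r_4=0.5176, r_5=1.0000, r_6=4.6587, r_7=7.5056 — all match ✓
No second candidate reproduces the full scan.

(x, y, θ) = (1.5, 5.5, 195°)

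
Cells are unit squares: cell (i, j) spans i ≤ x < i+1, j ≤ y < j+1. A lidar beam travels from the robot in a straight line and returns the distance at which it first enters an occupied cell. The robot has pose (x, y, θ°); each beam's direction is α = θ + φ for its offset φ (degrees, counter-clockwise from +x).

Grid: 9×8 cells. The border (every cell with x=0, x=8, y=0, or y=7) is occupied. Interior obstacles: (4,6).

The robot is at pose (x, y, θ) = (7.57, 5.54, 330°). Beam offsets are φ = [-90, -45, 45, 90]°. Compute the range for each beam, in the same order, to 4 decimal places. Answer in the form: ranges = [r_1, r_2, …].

ranges = [5.2423, 1.6614, 0.4452, 0.8600]

beam 1: φ=-90°, α=240°
  cosα=-0.5000 sinα=-0.8660 | (7,5) | tMaxX 1.1400 tMaxY 0.6235 | tΔX 2.0000 tΔY 1.1547
    t=0.6235 [y] (7,4)
    t=1.1400 [x] (6,4)
    t=1.7782 [y] (6,3)
    t=2.9329 [y] (6,2)
    t=3.1400 [x] (5,2)
    t=4.0876 [y] (5,1)
    t=5.1400 [x] (4,1)
    t=5.2423 [y] (4,0) — stop
  → r_1 = 5.2423
beam 2: φ=-45°, α=285°
  cosα=0.2588 sinα=-0.9659 | (7,5) | tMaxX 1.6614 tMaxY 0.5590 | tΔX 3.8637 tΔY 1.0353
    t=0.5590 [y] (7,4)
    t=1.5943 [y] (7,3)
    t=1.6614 [x] (8,3) — stop
  → r_2 = 1.6614
beam 3: φ=45°, α=15°
  cosα=0.9659 sinα=0.2588 | (7,5) | tMaxX 0.4452 tMaxY 1.7773 | tΔX 1.0353 tΔY 3.8637
    t=0.4452 [x] (8,5) — stop
  → r_3 = 0.4452
beam 4: φ=90°, α=60°
  cosα=0.5000 sinα=0.8660 | (7,5) | tMaxX 0.8600 tMaxY 0.5312 | tΔX 2.0000 tΔY 1.1547
    t=0.5312 [y] (7,6)
    t=0.8600 [x] (8,6) — stop
  → r_4 = 0.8600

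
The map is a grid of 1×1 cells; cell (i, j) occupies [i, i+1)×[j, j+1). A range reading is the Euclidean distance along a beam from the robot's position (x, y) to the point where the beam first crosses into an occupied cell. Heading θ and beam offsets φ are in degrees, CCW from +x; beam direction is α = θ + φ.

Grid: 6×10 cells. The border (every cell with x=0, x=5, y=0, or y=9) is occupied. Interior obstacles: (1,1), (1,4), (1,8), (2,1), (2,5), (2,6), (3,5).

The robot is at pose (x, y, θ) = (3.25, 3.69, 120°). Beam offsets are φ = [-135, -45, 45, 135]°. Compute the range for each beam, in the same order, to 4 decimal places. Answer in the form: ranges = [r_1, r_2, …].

ranges = [1.8117, 1.3562, 1.2941, 1.7496]

beam 1: φ=-135°, α=345°
  cosα=0.9659 sinα=-0.2588 | (3,3) | tMaxX 0.7765 tMaxY 2.6660 | tΔX 1.0353 tΔY 3.8637
    t=0.7765 [x] (4,3)
    t=1.8117 [x] (5,3) — stop
  → r_1 = 1.8117
beam 2: φ=-45°, α=75°
  cosα=0.2588 sinα=0.9659 | (3,3) | tMaxX 2.8978 tMaxY 0.3209 | tΔX 3.8637 tΔY 1.0353
    t=0.3209 [y] (3,4)
    t=1.3562 [y] (3,5) — stop
  → r_2 = 1.3562
beam 3: φ=45°, α=165°
  cosα=-0.9659 sinα=0.2588 | (3,3) | tMaxX 0.2588 tMaxY 1.1977 | tΔX 1.0353 tΔY 3.8637
    t=0.2588 [x] (2,3)
    t=1.1977 [y] (2,4)
    t=1.2941 [x] (1,4) — stop
  → r_3 = 1.2941
beam 4: φ=135°, α=255°
  cosα=-0.2588 sinα=-0.9659 | (3,3) | tMaxX 0.9659 tMaxY 0.7143 | tΔX 3.8637 tΔY 1.0353
    t=0.7143 [y] (3,2)
    t=0.9659 [x] (2,2)
    t=1.7496 [y] (2,1) — stop
  → r_4 = 1.7496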